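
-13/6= -2.17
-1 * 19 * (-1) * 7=133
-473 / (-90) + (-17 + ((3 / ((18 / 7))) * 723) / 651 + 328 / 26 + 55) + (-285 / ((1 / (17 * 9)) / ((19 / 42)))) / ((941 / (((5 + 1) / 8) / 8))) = 422021955431 / 7645135680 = 55.20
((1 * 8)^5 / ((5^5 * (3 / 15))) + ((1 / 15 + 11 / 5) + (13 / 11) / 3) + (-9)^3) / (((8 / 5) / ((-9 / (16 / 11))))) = 20849109 / 8000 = 2606.14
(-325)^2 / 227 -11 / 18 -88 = 1539185 / 4086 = 376.70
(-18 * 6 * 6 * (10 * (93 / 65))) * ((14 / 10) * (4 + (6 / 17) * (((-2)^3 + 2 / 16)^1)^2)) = -742610673 / 2210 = -336022.93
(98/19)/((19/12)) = 1176/361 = 3.26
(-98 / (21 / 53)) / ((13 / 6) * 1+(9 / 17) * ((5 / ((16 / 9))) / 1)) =-201824 / 2983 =-67.66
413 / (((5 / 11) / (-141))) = -640563 / 5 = -128112.60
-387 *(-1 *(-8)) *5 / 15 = -1032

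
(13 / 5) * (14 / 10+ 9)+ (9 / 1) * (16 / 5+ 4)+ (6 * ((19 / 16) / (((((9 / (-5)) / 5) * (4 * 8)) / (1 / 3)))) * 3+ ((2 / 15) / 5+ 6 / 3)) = 358073 / 3840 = 93.25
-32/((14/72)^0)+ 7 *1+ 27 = 2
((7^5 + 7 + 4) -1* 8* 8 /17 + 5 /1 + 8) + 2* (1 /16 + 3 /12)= 2288589 /136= 16827.86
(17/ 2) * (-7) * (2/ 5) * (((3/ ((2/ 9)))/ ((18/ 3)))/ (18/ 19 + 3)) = -6783/ 500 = -13.57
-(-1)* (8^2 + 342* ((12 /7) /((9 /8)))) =585.14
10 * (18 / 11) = 180 / 11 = 16.36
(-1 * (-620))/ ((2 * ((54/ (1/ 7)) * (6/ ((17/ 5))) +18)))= 2635/ 5823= 0.45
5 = 5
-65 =-65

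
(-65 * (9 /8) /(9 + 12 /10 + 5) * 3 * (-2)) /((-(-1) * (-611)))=-675 /14288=-0.05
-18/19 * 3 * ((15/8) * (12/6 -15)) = 5265/76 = 69.28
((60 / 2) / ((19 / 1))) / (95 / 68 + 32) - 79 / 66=-1091377 / 949278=-1.15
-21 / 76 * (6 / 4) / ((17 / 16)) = -126 / 323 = -0.39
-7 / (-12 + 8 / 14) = 0.61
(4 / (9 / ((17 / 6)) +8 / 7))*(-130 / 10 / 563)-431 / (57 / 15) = -311867891 / 2749129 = -113.44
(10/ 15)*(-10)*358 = -7160/ 3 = -2386.67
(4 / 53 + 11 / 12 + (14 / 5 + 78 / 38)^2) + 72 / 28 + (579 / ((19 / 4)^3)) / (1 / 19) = 5213657917 / 40179300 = 129.76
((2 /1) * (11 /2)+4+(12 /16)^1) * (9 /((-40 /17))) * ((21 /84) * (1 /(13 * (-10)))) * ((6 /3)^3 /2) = 9639 /20800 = 0.46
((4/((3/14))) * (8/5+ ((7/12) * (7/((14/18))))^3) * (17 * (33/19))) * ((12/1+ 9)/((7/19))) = 183850359/40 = 4596258.98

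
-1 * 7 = -7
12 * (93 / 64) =279 / 16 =17.44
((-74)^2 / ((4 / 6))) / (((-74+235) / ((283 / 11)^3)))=186171846018 / 214291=868780.52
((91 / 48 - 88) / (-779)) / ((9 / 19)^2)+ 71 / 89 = 18306871 / 14187312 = 1.29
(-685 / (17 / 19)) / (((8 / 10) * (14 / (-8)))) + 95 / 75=548.12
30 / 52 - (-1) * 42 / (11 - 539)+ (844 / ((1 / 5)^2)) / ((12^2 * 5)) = 306851 / 10296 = 29.80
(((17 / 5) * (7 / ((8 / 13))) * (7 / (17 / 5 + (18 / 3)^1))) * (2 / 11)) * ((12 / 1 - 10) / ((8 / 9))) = 97461 / 8272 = 11.78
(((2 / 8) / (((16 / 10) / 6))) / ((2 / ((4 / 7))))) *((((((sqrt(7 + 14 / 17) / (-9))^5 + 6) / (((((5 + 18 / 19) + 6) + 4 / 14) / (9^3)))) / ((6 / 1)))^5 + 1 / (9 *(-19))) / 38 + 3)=125581970762642138290179644547801272291300011735 / 23705465999572217714019244995286432435968- 4395360099497139684370276085779209360356347875005 *sqrt(2261) / 16328782973485569566486987748392059946502747648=5284796.09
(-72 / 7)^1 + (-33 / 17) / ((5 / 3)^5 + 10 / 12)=-750726 / 71995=-10.43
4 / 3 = 1.33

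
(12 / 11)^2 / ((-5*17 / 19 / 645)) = -352944 / 2057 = -171.58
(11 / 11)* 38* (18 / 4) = 171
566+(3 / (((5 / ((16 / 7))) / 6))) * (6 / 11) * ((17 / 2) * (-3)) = 173846 / 385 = 451.55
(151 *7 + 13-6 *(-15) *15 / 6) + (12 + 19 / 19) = 1308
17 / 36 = 0.47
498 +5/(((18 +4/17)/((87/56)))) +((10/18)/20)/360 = 1401733567/2812320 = 498.43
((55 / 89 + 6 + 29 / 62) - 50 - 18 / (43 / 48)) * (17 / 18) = -254149915 / 4270932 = -59.51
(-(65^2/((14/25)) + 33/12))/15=-211327/420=-503.16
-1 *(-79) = 79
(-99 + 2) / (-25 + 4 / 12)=291 / 74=3.93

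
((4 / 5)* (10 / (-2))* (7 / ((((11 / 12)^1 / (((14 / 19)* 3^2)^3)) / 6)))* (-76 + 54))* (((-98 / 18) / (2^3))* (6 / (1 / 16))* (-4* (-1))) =-2107788189696 / 6859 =-307302549.89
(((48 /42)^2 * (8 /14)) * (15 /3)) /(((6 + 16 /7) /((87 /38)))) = 1.03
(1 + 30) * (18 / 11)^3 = 180792 / 1331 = 135.83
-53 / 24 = -2.21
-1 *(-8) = 8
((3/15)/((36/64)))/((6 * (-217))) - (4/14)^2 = -16796/205065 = -0.08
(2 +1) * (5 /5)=3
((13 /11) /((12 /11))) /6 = 13 /72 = 0.18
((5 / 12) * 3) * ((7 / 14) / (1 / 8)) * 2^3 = 40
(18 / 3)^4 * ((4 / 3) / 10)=864 / 5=172.80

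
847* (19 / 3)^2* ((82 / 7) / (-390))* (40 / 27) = -14327368 / 9477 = -1511.80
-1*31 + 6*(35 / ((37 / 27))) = 4523 / 37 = 122.24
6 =6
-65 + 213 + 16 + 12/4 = 167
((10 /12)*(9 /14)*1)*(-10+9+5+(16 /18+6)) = 35 /6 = 5.83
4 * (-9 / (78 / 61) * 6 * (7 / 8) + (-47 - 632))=-74459 / 26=-2863.81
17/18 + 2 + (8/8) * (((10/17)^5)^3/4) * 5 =2.94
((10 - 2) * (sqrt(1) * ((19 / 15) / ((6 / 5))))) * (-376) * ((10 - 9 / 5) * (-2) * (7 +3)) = 4686464 / 9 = 520718.22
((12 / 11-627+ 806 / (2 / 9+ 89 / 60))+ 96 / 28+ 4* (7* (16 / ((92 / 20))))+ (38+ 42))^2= 223293517974081 / 295606427809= 755.37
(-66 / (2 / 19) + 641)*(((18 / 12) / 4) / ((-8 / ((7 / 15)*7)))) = -343 / 160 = -2.14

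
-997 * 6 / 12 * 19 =-9471.50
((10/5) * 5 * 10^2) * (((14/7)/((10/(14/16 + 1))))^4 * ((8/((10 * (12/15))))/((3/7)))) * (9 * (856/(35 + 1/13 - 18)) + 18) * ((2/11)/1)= 18640125/4736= 3935.84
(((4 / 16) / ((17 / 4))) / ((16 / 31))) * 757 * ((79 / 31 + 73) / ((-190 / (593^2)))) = -311718201103 / 25840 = -12063397.88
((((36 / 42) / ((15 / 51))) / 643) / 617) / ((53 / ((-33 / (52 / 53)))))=-0.00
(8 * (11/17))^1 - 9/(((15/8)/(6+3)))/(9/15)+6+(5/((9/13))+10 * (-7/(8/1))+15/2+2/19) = -636587/11628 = -54.75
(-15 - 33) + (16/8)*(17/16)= -367/8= -45.88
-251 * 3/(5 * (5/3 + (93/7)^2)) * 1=-110691/130960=-0.85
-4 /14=-2 /7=-0.29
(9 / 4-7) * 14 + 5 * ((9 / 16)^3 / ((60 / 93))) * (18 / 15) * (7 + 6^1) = -1842479 / 40960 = -44.98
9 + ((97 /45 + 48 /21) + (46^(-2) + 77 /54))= 29729687 /1999620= 14.87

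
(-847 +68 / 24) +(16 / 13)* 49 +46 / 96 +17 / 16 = -81361 / 104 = -782.32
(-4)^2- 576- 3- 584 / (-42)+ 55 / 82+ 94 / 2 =-863453 / 1722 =-501.42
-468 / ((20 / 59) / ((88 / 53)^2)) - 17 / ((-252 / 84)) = -160131731 / 42135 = -3800.44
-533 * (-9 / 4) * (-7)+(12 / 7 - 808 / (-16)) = -233591 / 28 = -8342.54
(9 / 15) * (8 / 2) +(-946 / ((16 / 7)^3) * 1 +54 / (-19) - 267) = -67446241 / 194560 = -346.66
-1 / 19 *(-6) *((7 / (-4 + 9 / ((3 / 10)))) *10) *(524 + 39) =478.66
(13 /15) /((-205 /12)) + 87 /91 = 84443 /93275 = 0.91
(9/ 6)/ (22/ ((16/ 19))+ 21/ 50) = 0.06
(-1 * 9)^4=6561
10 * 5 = 50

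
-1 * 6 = -6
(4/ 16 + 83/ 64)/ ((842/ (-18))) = -891/ 26944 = -0.03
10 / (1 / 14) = 140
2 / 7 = 0.29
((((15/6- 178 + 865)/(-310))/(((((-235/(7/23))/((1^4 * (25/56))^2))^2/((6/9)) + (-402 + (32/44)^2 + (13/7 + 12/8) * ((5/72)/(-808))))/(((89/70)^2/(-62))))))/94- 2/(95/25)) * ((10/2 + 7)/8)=-0.79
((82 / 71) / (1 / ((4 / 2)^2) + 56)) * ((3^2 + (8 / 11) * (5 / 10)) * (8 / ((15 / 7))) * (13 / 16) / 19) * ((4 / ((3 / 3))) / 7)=878384 / 50081625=0.02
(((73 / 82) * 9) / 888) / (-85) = -219 / 2063120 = -0.00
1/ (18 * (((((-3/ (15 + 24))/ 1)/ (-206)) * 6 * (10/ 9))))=1339/ 60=22.32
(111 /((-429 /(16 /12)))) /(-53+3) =74 /10725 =0.01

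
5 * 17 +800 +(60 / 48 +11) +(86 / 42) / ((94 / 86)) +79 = 3861631 / 3948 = 978.12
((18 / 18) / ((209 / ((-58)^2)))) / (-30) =-1682 / 3135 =-0.54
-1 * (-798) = 798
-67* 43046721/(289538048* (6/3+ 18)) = -2884130307/5790760960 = -0.50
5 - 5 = 0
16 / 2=8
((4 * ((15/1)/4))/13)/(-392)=-15/5096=-0.00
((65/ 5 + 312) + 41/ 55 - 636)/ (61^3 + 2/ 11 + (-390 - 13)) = -2133/ 1557725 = -0.00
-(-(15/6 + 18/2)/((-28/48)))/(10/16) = -1104/35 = -31.54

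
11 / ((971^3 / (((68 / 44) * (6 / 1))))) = 102 / 915498611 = 0.00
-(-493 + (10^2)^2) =-9507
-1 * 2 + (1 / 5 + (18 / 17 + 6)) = 447 / 85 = 5.26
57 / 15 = 3.80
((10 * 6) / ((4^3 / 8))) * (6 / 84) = 15 / 28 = 0.54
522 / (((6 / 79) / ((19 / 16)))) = 130587 / 16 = 8161.69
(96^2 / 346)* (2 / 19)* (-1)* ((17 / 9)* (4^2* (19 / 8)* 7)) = -243712 / 173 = -1408.74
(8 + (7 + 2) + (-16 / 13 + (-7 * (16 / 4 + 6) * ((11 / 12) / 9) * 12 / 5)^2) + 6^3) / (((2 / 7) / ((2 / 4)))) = 3866527 / 4212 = 917.98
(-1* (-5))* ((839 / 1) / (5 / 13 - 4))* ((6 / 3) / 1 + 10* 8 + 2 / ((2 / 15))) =-5289895 / 47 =-112550.96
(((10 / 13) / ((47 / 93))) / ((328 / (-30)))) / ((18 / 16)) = -3100 / 25051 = -0.12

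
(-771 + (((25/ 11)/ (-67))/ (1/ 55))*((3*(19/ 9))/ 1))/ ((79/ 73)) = -11486258/ 15879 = -723.36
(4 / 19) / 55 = 4 / 1045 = 0.00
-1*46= -46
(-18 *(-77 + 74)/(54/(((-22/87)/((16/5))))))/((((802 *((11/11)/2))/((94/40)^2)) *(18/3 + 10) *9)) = -24299/3215185920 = -0.00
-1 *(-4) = 4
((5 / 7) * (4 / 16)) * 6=15 / 14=1.07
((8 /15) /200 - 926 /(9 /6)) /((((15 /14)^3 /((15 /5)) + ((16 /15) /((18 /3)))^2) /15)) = -20969.57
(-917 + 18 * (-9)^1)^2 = 1164241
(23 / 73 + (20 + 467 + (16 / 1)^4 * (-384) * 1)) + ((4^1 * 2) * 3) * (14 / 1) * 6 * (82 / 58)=-53268983874 / 2117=-25162486.48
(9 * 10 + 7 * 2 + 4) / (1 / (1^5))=108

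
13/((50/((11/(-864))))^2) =0.00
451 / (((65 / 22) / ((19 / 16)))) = 94259 / 520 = 181.27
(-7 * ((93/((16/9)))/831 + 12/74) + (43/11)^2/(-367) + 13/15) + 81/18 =409531059019/109230562320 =3.75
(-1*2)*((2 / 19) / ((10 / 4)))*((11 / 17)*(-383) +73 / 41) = 1371936 / 66215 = 20.72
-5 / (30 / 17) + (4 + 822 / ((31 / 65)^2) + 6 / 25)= 521145271 / 144150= 3615.30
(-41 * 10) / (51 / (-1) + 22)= 410 / 29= 14.14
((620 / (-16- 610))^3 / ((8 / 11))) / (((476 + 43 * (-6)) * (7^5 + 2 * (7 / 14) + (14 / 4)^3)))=-163850500 / 450580045539011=-0.00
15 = 15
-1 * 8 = -8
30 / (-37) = -0.81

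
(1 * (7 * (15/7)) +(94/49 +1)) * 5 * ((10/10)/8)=2195/196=11.20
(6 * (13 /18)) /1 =13 /3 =4.33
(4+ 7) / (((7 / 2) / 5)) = 15.71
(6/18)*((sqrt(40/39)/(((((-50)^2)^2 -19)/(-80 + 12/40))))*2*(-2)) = 3188*sqrt(390)/3656238885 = 0.00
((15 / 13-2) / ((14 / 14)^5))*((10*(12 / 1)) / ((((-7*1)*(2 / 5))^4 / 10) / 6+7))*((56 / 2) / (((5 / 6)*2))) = -2700000 / 12701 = -212.58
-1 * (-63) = 63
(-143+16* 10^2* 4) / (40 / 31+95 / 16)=3103472 / 3585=865.68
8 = 8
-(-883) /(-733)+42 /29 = 5179 /21257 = 0.24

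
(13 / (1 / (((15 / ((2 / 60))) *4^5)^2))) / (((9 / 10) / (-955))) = -2929065984000000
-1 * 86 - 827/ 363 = -32045/ 363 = -88.28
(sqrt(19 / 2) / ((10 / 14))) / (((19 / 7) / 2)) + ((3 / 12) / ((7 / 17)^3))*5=49*sqrt(38) / 95 + 24565 / 1372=21.08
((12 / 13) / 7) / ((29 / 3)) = 36 / 2639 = 0.01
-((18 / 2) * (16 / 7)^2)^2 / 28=-1327104 / 16807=-78.96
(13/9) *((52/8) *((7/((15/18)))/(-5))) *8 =-9464/75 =-126.19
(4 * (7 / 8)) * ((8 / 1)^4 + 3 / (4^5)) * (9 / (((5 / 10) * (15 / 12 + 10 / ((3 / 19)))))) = 792724023 / 198400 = 3995.58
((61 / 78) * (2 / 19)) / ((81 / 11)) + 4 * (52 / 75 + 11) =70201331 / 1500525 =46.78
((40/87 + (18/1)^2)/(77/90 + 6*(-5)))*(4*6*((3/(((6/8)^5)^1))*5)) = -11562188800/684603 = -16888.90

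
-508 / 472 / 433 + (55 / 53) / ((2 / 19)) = 13344942 / 1353991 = 9.86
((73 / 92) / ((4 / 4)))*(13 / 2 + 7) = 1971 / 184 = 10.71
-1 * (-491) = 491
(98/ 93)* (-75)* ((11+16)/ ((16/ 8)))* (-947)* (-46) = -1440813150/ 31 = -46477843.55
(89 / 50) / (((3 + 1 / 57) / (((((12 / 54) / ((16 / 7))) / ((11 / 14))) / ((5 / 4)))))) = 82859 / 1419000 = 0.06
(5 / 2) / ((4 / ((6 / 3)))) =5 / 4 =1.25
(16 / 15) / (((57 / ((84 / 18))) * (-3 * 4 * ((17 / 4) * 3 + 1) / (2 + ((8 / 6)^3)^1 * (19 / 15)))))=-453824 / 171406125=-0.00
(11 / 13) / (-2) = -11 / 26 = -0.42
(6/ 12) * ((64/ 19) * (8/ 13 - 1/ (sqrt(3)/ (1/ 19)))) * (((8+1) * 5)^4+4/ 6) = 3149280512/ 741 - 393660064 * sqrt(3)/ 3249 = 4040179.92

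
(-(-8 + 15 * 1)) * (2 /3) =-14 /3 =-4.67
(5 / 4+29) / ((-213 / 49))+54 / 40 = -11947 / 2130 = -5.61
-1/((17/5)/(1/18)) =-5/306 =-0.02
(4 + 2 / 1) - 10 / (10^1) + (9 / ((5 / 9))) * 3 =268 / 5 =53.60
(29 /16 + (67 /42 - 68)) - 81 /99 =-241757 /3696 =-65.41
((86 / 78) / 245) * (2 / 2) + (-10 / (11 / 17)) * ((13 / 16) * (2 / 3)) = -1172511 / 140140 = -8.37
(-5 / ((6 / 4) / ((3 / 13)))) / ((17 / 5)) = -50 / 221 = -0.23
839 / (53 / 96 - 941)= -80544 / 90283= -0.89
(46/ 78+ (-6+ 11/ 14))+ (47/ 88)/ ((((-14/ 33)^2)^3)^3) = 358938424628602239411906616027/ 133186202513718663708672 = 2695012.08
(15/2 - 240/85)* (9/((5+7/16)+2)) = 11448/2023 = 5.66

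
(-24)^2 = 576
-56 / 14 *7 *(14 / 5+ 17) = -2772 / 5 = -554.40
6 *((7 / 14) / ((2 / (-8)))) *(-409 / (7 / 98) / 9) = 22904 / 3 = 7634.67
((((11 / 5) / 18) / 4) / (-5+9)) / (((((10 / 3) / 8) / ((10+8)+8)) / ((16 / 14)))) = 0.54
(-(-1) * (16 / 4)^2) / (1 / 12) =192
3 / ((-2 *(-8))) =3 / 16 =0.19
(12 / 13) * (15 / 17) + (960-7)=210793 / 221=953.81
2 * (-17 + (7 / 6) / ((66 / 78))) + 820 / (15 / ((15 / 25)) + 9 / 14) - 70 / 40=-48085 / 47388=-1.01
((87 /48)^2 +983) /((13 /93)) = 23481477 /3328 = 7055.73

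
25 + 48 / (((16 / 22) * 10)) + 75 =533 / 5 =106.60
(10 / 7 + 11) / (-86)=-87 / 602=-0.14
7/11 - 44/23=-323/253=-1.28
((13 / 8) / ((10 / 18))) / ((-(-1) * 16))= 117 / 640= 0.18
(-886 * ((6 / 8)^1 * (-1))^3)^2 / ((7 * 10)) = 143065521 / 71680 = 1995.89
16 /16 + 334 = 335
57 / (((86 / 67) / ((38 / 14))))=72561 / 602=120.53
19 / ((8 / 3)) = 57 / 8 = 7.12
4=4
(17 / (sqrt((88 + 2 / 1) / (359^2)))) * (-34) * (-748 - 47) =5498803 * sqrt(10) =17388741.88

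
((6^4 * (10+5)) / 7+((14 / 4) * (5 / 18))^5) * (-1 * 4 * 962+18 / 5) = -322882949459549 / 30233088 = -10679787.31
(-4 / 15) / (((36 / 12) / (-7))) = 28 / 45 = 0.62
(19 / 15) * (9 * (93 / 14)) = 75.73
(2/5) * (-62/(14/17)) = -1054/35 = -30.11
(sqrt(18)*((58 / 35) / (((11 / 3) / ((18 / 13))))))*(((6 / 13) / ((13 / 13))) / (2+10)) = 4698*sqrt(2) / 65065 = 0.10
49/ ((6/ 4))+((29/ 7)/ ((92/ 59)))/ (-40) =2519347/ 77280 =32.60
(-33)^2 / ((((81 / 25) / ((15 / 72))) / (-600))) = -378125 / 9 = -42013.89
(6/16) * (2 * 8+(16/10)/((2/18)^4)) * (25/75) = 6571/5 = 1314.20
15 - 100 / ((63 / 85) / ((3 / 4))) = -1810 / 21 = -86.19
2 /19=0.11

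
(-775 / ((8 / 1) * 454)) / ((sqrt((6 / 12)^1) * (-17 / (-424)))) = -41075 * sqrt(2) / 7718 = -7.53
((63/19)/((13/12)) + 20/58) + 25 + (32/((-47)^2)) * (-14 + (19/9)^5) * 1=26918413777237/934336283283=28.81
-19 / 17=-1.12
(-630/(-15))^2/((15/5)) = 588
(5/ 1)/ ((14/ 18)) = 45/ 7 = 6.43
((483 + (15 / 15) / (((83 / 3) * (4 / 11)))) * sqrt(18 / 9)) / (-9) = -17821 * sqrt(2) / 332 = -75.91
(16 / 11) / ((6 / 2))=16 / 33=0.48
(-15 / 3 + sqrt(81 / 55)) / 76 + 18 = 9 * sqrt(55) / 4180 + 1363 / 76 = 17.95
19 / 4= 4.75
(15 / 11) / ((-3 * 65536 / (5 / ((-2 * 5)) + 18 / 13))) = -115 / 18743296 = -0.00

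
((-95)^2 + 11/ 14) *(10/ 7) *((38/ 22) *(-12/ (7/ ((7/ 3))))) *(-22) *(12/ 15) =76827488/ 49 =1567907.92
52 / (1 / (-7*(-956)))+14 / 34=5915735 / 17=347984.41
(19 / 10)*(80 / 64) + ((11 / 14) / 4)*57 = 95 / 7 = 13.57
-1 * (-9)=9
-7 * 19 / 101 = -133 / 101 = -1.32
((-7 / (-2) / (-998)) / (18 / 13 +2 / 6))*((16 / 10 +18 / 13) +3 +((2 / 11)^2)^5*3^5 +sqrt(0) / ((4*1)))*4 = -211883161221249 / 4335829583426165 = -0.05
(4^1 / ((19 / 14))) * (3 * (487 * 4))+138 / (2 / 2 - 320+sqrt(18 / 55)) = 1831597260978 / 106339903 - 414 * sqrt(110) / 5596837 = 17223.99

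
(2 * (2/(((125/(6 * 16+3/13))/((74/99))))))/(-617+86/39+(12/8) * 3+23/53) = -13083792/3466601875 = -0.00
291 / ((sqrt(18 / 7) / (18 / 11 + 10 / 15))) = 417.93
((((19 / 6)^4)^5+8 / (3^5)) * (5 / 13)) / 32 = 187949867288331627747035285 / 1520961911066198016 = 123573026.99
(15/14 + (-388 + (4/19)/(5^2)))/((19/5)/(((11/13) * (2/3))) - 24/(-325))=-122647239/2158723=-56.81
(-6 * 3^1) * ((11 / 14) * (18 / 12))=-297 / 14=-21.21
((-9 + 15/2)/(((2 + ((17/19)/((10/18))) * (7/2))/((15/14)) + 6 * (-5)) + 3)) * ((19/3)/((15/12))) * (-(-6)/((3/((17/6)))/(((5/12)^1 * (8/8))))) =153425/169908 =0.90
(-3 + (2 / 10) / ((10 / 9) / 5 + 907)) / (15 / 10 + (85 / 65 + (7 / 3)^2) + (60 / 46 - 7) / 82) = -0.37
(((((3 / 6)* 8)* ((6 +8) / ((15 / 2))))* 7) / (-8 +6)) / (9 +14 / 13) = -2.59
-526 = -526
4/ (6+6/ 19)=19/ 30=0.63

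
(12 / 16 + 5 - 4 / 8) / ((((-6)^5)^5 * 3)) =-7 / 113721152119718805504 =-0.00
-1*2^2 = -4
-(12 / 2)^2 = -36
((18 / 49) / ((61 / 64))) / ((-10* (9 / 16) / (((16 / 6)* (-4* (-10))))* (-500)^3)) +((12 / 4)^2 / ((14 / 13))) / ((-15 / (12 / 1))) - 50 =-992774998976 / 17513671875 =-56.69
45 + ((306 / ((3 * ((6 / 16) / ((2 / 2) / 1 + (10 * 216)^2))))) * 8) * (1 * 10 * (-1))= -101523477715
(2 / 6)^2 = 1 / 9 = 0.11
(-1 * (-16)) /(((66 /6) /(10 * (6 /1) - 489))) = -624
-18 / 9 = -2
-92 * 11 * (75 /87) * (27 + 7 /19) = -13156000 /551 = -23876.59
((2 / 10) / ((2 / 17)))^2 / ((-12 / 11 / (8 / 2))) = -3179 / 300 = -10.60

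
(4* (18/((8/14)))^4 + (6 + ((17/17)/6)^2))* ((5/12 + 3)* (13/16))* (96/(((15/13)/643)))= 315832567301251/540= 584875124631.95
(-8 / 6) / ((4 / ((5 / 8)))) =-5 / 24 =-0.21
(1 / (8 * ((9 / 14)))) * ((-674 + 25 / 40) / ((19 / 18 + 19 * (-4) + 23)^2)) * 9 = -3054429 / 6993800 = -0.44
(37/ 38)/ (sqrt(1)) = 37/ 38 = 0.97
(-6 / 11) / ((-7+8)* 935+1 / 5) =-15 / 25718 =-0.00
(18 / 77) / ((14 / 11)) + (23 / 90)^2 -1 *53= -20936879 / 396900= -52.75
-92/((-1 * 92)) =1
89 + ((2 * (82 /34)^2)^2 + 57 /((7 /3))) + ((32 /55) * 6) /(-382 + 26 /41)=10422357786598 /41898727255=248.75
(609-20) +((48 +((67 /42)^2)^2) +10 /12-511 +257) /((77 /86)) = 3997906529 /10890936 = 367.09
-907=-907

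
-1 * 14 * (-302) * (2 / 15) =8456 / 15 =563.73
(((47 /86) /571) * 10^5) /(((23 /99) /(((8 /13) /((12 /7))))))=1085700000 /7341347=147.89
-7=-7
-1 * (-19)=19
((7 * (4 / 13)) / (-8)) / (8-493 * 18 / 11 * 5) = 11 / 164476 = 0.00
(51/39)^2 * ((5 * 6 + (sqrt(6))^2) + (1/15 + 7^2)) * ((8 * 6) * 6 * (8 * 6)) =2010963.92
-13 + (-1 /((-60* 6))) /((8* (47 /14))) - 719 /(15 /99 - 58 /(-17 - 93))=-507984881 /473760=-1072.24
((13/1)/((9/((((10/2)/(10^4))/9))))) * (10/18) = 0.00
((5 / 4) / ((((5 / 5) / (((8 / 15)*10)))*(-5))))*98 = -392 / 3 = -130.67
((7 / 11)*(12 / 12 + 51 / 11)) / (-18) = -217 / 1089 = -0.20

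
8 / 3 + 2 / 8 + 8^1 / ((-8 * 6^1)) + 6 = 35 / 4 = 8.75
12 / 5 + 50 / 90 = 133 / 45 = 2.96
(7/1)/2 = 7/2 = 3.50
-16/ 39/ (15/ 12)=-64/ 195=-0.33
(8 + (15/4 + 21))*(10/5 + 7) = 1179/4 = 294.75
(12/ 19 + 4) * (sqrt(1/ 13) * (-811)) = -71368 * sqrt(13)/ 247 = -1041.79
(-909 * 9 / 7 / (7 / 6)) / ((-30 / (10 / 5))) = 16362 / 245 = 66.78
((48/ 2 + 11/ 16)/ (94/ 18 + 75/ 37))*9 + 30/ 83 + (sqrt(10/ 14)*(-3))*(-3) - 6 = 9*sqrt(35)/ 7 + 80180613/ 3205792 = 32.62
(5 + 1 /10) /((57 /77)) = 1309 /190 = 6.89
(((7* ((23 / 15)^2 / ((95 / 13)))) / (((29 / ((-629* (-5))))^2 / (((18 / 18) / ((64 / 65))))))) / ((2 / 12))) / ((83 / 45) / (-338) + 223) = 627653089972545 / 867147605008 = 723.81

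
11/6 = 1.83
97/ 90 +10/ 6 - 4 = -113/ 90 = -1.26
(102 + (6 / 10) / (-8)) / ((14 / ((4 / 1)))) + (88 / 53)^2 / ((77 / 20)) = 11733893 / 393260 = 29.84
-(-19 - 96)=115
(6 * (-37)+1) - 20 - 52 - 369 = -662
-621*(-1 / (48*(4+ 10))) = 207 / 224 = 0.92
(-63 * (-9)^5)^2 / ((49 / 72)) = 20334926626632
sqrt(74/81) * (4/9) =4 * sqrt(74)/81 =0.42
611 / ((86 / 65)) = 39715 / 86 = 461.80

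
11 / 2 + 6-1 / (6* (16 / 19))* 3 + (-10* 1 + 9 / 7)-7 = -1077 / 224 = -4.81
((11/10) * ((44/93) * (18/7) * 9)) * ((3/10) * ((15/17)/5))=58806/92225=0.64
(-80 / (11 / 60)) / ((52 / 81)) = -679.72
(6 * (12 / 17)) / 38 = 36 / 323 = 0.11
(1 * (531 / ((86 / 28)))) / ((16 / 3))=11151 / 344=32.42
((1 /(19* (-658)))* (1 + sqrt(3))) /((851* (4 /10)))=-5* sqrt(3) /21278404 - 5 /21278404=-0.00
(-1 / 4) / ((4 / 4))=-1 / 4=-0.25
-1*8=-8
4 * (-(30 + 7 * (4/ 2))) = -176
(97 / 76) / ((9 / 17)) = 1649 / 684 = 2.41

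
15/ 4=3.75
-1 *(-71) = 71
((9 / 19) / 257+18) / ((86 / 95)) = 439515 / 22102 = 19.89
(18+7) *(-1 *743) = -18575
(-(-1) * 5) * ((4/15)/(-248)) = -1/186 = -0.01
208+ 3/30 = 2081/10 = 208.10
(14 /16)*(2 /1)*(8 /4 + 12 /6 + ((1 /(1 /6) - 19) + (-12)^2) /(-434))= 1605 /248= 6.47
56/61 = 0.92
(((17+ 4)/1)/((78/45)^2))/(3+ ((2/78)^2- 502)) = -42525/3035912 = -0.01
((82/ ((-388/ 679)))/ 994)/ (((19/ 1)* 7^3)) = -41/ 1850828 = -0.00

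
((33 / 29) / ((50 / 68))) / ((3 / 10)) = 748 / 145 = 5.16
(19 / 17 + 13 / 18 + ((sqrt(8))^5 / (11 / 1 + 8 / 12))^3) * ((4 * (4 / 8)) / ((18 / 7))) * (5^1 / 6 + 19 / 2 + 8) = 216755 / 8262 + 46137344 * sqrt(2) / 1225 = 53289.96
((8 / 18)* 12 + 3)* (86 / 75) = 86 / 9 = 9.56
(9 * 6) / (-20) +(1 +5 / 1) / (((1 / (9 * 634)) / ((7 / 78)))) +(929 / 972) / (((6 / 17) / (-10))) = 576709877 / 189540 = 3042.68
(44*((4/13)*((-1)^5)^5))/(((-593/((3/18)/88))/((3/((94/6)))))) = 3/362323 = 0.00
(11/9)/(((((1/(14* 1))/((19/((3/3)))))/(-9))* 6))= -1463/3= -487.67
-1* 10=-10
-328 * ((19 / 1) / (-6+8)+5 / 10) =-3280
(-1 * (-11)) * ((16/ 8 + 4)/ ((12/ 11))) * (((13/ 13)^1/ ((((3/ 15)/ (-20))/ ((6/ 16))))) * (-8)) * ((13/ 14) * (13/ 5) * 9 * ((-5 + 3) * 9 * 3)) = -149073210/ 7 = -21296172.86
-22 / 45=-0.49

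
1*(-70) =-70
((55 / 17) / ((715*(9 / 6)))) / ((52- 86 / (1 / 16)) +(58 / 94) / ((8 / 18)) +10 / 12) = -376 / 164751743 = -0.00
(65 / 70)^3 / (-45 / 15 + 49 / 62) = -0.36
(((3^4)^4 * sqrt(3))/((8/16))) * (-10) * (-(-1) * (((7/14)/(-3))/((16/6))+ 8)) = -27334667835 * sqrt(3)/4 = -11836258374.56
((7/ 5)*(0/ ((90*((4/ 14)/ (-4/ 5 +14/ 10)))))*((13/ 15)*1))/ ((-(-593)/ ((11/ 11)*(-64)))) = 0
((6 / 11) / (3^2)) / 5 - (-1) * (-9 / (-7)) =1499 / 1155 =1.30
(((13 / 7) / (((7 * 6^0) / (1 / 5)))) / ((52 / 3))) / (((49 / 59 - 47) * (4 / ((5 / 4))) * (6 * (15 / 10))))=-59 / 25627392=-0.00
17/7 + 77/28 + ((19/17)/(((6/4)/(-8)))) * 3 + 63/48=-21689/1904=-11.39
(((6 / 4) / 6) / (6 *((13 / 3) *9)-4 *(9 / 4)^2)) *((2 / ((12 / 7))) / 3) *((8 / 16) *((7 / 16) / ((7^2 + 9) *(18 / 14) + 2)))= 343 / 263969280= 0.00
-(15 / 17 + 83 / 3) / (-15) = 1456 / 765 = 1.90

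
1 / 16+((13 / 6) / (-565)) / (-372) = 157661 / 2522160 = 0.06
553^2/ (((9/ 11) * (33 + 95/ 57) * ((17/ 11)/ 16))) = 74005778/ 663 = 111622.59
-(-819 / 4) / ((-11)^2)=819 / 484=1.69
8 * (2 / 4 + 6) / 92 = 0.57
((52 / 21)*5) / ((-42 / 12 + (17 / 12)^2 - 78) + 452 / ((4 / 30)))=12480 / 3336991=0.00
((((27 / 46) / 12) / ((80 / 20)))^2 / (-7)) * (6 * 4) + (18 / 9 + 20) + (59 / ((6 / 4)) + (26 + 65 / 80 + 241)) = 468028847 / 1421952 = 329.15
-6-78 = -84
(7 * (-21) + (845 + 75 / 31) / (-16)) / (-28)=49591 / 6944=7.14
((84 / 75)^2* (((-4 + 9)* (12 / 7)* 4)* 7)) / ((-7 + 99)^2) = 0.04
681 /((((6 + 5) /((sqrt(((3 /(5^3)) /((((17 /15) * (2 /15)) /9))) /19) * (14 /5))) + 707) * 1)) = 11465655138 /11898518711 - 2359665 * sqrt(9690) /11898518711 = 0.94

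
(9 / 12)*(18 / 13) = 27 / 26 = 1.04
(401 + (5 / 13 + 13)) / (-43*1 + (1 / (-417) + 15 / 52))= -8985516 / 926209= -9.70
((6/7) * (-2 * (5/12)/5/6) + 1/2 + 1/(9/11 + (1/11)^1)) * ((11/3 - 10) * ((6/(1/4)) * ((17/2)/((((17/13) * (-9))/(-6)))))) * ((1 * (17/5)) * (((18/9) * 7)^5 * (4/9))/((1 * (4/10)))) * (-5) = 854291320064/81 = 10546806420.54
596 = 596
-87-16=-103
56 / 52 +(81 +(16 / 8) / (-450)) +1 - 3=234212 / 2925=80.07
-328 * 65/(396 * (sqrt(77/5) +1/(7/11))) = 93275/14256 - 130585 * sqrt(385)/156816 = -9.80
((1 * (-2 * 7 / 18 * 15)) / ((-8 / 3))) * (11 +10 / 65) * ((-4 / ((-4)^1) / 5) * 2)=19.52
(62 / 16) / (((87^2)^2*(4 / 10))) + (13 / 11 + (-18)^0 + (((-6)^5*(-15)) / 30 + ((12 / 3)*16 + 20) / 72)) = 39236458742689 / 10082997936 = 3891.35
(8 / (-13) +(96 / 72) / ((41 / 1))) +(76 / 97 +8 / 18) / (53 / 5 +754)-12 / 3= -8149491824 / 1778876307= -4.58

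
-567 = -567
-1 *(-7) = 7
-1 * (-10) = 10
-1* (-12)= 12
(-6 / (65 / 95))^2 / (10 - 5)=12996 / 845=15.38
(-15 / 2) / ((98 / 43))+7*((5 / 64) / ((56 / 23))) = -76925 / 25088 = -3.07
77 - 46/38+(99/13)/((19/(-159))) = 2979/247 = 12.06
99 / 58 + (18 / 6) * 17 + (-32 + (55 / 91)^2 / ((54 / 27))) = 5016603 / 240149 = 20.89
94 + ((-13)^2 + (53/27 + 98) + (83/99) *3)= 108547/297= 365.48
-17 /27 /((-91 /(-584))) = -9928 /2457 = -4.04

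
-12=-12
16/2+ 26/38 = 8.68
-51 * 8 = -408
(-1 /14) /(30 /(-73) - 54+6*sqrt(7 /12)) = 5329*sqrt(21) /219308250+48326 /36551375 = 0.00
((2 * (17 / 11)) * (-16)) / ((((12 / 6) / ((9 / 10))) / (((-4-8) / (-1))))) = -14688 / 55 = -267.05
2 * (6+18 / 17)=240 / 17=14.12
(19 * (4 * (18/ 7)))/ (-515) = -0.38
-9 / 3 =-3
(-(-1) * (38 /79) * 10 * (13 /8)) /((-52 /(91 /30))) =-1729 /3792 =-0.46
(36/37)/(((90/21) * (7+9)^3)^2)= 49/15518924800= 0.00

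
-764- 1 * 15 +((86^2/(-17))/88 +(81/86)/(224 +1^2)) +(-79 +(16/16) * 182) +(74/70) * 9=-944813007/1407175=-671.43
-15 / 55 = -3 / 11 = -0.27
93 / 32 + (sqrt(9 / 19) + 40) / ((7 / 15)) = 45 * sqrt(19) / 133 + 19851 / 224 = 90.10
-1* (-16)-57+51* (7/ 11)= -94/ 11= -8.55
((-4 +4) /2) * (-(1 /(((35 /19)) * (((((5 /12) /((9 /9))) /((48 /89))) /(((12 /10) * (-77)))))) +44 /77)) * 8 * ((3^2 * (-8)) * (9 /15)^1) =0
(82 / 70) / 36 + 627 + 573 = 1512041 / 1260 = 1200.03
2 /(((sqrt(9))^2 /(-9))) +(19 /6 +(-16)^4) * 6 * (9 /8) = 3539099 /8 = 442387.38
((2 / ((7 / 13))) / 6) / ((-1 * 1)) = -0.62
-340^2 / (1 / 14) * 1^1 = -1618400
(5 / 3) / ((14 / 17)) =85 / 42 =2.02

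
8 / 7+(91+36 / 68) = 11028 / 119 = 92.67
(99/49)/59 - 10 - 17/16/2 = -971099/92512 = -10.50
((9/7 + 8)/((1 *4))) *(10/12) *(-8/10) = -65/42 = -1.55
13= 13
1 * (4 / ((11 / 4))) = 16 / 11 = 1.45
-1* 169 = -169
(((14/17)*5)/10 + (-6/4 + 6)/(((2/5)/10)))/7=3839/238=16.13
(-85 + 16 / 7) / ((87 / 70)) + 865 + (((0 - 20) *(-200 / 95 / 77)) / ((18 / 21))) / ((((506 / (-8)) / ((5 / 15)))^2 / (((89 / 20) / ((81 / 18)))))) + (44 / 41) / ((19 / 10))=3088370300084225 / 3865231023687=799.01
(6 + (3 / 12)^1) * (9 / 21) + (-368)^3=-1395408821 / 28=-49836029.32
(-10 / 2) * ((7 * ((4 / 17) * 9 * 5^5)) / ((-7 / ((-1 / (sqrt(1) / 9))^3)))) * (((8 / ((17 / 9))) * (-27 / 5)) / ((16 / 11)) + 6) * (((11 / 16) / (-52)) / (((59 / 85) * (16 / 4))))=-1864041609375 / 1668992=-1116866.71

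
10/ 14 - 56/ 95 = 83/ 665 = 0.12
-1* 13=-13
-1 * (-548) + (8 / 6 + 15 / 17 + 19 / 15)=46876 / 85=551.48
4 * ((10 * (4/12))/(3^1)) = 40/9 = 4.44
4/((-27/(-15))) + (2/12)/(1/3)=49/18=2.72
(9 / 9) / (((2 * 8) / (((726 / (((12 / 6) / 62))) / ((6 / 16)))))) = 3751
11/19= 0.58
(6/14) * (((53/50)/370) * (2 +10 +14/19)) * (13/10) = 250107/12302500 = 0.02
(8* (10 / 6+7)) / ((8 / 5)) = 43.33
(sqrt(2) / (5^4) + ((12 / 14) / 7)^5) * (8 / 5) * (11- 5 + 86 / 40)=2534976 / 7061881225 + 326 * sqrt(2) / 15625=0.03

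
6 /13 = 0.46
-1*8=-8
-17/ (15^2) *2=-34/ 225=-0.15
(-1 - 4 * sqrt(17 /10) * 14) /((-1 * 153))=1 /153+ 28 * sqrt(170) /765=0.48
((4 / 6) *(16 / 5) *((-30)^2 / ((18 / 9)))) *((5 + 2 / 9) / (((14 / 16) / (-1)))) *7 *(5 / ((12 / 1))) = -150400 / 9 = -16711.11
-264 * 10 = -2640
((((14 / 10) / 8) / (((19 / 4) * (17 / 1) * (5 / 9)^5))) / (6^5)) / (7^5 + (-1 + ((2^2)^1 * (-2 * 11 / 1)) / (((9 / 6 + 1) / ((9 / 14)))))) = 3969 / 12649067600000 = 0.00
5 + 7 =12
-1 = -1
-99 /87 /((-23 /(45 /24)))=495 /5336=0.09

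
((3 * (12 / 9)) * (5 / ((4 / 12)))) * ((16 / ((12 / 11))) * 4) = 3520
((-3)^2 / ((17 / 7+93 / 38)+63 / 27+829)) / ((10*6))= 1197 / 6672950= 0.00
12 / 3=4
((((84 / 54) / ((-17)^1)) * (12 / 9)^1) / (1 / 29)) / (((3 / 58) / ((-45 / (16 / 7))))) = 206045 / 153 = 1346.70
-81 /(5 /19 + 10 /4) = -1026 /35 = -29.31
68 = 68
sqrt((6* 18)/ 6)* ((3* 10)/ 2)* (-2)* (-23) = 2070* sqrt(2) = 2927.42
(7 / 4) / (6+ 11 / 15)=105 / 404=0.26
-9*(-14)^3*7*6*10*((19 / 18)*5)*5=273714000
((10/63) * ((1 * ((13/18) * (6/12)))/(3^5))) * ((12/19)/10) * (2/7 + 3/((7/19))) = 767/6108291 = 0.00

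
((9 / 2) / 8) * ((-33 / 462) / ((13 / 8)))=-9 / 364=-0.02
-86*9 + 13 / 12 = -9275 / 12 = -772.92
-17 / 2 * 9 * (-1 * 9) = 688.50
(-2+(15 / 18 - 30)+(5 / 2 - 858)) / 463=-1.92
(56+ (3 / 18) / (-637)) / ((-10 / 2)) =-214031 / 19110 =-11.20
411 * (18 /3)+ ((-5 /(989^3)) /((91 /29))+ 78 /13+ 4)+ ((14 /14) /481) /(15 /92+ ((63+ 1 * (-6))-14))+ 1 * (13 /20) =640658391198628254409 /258679417252916660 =2476.65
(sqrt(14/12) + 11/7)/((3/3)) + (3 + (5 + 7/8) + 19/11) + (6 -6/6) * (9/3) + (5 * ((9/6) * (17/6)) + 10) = sqrt(42)/6 + 35989/616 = 59.50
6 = 6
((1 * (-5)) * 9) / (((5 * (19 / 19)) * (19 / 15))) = -135 / 19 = -7.11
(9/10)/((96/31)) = 93/320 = 0.29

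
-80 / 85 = -16 / 17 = -0.94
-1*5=-5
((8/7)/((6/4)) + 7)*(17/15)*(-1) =-2771/315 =-8.80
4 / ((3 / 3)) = 4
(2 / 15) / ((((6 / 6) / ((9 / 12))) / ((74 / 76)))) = 37 / 380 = 0.10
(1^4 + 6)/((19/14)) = 98/19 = 5.16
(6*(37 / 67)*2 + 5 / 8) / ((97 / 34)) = 66079 / 25996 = 2.54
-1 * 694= -694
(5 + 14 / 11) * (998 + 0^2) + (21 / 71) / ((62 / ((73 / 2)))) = 606277911 / 96844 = 6260.36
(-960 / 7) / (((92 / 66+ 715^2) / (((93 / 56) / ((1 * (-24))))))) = 15345 / 826653079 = 0.00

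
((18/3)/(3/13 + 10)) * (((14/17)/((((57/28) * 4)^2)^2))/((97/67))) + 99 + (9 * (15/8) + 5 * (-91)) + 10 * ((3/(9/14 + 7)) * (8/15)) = -31805090737796819/94368312545112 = -337.03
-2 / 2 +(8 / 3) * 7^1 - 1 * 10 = 23 / 3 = 7.67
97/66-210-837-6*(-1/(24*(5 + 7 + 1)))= -1794097/1716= -1045.51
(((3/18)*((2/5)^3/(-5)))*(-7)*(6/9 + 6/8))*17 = 2023/5625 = 0.36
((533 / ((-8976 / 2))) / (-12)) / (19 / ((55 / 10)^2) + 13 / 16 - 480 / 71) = -416273 / 223765866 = -0.00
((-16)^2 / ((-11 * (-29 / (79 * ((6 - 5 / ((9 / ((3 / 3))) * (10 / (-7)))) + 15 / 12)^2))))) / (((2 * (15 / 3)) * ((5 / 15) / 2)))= 1738000 / 783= 2219.67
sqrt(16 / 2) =2 * sqrt(2) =2.83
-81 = -81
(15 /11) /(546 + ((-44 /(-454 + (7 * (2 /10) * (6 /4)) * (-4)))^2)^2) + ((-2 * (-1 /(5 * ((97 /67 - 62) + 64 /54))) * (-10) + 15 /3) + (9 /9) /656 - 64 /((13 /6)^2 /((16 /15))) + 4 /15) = -44075440126555360926383537 /4788754834915507648468848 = -9.20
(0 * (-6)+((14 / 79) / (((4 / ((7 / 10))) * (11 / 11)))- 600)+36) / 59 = -891071 / 93220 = -9.56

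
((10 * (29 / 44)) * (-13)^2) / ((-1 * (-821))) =24505 / 18062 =1.36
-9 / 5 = -1.80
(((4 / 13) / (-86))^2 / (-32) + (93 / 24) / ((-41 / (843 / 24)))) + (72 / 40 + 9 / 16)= -3924450519 / 4099750720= -0.96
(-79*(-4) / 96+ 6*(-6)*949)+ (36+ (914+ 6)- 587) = -33791.71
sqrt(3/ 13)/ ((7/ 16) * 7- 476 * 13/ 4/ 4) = -16 * sqrt(39)/ 79807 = -0.00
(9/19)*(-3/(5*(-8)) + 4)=1467/760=1.93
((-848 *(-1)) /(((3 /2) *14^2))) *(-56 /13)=-3392 /273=-12.42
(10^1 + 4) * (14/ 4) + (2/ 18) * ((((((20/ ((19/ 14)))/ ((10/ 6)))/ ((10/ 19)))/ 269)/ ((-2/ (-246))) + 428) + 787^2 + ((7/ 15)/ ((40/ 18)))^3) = 55615363630403/ 807000000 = 68916.19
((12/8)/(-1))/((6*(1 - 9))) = 1/32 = 0.03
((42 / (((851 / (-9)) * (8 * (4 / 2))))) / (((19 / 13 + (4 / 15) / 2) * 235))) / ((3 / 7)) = -17199 / 99512536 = -0.00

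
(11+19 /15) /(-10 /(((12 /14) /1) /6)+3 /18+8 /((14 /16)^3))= -126224 /595705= -0.21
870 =870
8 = 8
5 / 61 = 0.08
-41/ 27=-1.52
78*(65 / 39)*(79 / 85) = 2054 / 17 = 120.82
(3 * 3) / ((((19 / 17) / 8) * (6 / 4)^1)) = 42.95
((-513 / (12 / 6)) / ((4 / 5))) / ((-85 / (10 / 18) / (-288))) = -10260 / 17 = -603.53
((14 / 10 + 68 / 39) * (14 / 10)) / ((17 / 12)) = 17164 / 5525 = 3.11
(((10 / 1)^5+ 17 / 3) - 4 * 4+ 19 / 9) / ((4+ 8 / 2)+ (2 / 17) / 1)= 7649371 / 621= 12317.83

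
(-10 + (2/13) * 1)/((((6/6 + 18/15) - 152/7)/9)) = 40320/8879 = 4.54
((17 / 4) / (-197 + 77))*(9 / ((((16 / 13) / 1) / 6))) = -1989 / 1280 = -1.55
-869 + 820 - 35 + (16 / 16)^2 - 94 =-177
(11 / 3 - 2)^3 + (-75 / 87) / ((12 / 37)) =6175 / 3132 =1.97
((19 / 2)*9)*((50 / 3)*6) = 8550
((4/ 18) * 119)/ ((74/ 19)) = 6.79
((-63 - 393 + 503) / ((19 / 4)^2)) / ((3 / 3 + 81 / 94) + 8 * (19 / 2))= 70688 / 2642159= 0.03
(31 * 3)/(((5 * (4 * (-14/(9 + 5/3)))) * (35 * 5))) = -124/6125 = -0.02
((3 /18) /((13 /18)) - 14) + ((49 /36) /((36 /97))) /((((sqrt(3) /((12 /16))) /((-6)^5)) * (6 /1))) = -4753 * sqrt(3) /4 - 179 /13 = -2071.88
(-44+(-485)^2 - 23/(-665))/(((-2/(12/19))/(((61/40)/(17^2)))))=-7155089001/18257575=-391.90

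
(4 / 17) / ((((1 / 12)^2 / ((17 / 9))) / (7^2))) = 3136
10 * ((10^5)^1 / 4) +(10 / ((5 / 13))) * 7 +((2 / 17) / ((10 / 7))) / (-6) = 127592813 / 510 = 250181.99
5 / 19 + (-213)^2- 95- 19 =859850 / 19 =45255.26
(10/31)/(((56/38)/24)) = 1140/217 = 5.25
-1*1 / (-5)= 1 / 5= 0.20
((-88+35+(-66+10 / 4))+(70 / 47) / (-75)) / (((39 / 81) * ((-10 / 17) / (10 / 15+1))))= 8378943 / 12220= 685.67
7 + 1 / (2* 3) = 43 / 6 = 7.17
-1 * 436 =-436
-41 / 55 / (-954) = 41 / 52470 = 0.00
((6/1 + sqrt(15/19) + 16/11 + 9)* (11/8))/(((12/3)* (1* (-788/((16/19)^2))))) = -362/71117-22* sqrt(285)/1351223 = -0.01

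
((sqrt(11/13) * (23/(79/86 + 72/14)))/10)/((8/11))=76153 * sqrt(143)/1897480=0.48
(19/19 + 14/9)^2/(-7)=-529/567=-0.93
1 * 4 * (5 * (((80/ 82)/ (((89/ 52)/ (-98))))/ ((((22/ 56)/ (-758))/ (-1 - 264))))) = -22929390848000/ 40139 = -571249678.57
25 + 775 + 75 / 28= 22475 / 28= 802.68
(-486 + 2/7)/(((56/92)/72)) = -2815200/49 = -57453.06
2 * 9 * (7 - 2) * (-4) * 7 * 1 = -2520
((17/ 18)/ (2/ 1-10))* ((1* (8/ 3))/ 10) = -17/ 540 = -0.03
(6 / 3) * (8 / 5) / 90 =0.04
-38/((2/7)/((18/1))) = -2394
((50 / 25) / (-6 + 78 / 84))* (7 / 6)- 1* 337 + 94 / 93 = -336.45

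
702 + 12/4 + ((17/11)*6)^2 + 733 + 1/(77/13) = 1290957/847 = 1524.15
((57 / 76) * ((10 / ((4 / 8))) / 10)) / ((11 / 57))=171 / 22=7.77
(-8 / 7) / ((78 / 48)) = -64 / 91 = -0.70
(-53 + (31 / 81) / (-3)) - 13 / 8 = -106439 / 1944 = -54.75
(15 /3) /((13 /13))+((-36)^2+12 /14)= 1301.86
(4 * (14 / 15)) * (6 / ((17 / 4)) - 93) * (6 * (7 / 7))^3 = -6277824 / 85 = -73856.75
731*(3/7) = 2193/7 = 313.29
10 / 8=5 / 4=1.25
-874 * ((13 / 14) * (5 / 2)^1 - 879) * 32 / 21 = 171632624 / 147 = 1167568.87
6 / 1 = 6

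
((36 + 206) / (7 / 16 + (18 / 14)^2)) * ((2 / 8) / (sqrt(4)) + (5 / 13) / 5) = 45276 / 1937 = 23.37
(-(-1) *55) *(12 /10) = 66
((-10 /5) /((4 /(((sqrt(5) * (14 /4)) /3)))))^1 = -7 * sqrt(5) /12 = -1.30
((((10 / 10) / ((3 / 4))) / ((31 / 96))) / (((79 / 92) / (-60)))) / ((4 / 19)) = -3356160 / 2449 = -1370.42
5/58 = 0.09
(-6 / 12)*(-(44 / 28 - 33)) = -110 / 7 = -15.71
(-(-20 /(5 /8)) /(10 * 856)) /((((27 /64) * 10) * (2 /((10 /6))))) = 32 /43335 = 0.00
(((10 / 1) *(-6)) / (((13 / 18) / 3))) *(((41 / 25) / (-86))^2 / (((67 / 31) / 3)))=-25325946 / 201309875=-0.13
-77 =-77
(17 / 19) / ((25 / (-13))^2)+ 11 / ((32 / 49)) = 6492561 / 380000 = 17.09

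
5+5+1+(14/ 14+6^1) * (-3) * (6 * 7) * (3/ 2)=-1312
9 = 9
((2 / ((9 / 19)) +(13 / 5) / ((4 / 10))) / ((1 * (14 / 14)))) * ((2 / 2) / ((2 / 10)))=965 / 18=53.61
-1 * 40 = -40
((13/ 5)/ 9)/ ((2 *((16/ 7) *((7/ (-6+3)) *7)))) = -13/ 3360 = -0.00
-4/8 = -1/2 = -0.50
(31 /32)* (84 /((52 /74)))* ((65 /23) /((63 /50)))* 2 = 143375 /276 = 519.47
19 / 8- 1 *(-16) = 147 / 8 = 18.38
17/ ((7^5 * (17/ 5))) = 5/ 16807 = 0.00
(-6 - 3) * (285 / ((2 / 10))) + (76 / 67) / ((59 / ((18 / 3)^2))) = -50694489 / 3953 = -12824.31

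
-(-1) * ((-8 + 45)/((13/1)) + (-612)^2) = 374546.85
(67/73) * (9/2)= 603/146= 4.13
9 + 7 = 16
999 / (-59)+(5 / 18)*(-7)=-20047 / 1062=-18.88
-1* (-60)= 60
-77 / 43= -1.79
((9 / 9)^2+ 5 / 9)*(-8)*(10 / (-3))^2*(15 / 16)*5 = -17500 / 27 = -648.15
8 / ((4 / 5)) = 10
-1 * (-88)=88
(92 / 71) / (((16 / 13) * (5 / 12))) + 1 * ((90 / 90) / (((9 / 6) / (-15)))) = -2653 / 355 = -7.47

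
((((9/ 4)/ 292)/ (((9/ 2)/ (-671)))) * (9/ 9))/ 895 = -671/ 522680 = -0.00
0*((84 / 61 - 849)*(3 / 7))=0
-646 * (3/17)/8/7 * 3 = -171/28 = -6.11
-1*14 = -14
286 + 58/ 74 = 10611/ 37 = 286.78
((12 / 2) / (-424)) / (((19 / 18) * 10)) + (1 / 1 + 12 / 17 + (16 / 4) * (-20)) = -26806799 / 342380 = -78.30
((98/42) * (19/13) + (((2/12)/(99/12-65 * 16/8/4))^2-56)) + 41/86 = -4933708177/94673358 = -52.11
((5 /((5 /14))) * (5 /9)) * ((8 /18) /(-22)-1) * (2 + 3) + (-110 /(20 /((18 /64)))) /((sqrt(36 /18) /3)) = -35350 /891-297 * sqrt(2) /128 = -42.96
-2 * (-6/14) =6/7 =0.86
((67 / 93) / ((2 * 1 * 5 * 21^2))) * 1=67 / 410130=0.00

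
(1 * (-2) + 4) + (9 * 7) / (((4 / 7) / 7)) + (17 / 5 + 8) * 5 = 3323 / 4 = 830.75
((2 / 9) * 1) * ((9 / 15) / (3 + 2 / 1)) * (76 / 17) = 0.12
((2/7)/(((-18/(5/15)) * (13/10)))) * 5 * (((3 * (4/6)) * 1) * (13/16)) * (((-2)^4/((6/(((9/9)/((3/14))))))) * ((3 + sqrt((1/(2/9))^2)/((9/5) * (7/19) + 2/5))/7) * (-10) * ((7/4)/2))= 60875/16362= 3.72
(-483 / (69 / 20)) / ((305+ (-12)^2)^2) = -140 / 201601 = -0.00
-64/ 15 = -4.27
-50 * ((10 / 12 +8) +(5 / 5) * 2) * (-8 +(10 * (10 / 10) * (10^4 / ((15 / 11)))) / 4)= -89336000 / 9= -9926222.22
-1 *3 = -3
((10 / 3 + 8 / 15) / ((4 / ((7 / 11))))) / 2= 203 / 660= 0.31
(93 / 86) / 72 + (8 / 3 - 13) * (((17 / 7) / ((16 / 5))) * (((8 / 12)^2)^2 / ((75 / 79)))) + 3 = 24283111 / 17554320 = 1.38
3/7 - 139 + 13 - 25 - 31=-1271/7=-181.57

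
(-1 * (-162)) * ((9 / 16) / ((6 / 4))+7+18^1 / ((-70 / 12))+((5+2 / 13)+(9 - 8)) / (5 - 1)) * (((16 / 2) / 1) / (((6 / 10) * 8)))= 572751 / 364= 1573.49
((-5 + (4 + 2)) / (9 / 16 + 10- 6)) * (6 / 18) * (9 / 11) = 48 / 803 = 0.06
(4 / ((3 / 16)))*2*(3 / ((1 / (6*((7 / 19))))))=282.95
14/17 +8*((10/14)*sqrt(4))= 1458/119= 12.25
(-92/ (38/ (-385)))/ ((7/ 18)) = 45540/ 19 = 2396.84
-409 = -409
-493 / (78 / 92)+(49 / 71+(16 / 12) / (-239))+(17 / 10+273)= -675253191 / 2205970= -306.10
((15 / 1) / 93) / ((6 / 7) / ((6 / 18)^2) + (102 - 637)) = -35 / 114421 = -0.00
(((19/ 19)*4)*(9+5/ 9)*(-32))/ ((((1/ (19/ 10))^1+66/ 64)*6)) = -3346432/ 25569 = -130.88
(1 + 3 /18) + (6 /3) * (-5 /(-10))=13 /6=2.17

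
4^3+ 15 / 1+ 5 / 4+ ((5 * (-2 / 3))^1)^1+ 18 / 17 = 15907 / 204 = 77.98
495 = 495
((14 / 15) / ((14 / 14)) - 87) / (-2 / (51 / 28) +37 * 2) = -21947 / 18590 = -1.18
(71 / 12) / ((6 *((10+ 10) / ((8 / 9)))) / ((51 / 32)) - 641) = -1207 / 113484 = -0.01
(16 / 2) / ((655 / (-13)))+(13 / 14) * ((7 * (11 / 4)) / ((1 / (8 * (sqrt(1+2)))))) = -104 / 655+143 * sqrt(3) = 247.52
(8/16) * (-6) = -3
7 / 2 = 3.50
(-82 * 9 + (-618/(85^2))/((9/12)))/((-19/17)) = 5332874/8075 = 660.42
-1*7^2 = -49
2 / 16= 1 / 8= 0.12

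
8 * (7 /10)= 28 /5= 5.60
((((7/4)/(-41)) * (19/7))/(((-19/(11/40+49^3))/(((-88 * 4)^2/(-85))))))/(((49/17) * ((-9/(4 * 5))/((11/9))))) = 267248955776/271215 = 985376.75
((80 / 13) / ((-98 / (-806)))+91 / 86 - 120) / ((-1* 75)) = 0.91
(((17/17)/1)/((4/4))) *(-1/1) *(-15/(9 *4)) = 5/12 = 0.42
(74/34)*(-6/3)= -4.35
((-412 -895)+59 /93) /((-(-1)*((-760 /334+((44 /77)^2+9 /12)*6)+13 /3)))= -153.38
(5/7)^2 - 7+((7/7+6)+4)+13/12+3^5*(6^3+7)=31866421/588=54194.59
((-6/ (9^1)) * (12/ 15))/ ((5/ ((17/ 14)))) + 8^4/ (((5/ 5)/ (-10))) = -21504068/ 525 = -40960.13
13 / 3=4.33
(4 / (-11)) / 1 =-4 / 11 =-0.36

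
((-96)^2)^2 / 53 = 84934656 / 53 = 1602540.68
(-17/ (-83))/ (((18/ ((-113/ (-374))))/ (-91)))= -10283/ 32868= -0.31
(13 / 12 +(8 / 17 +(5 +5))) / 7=1.65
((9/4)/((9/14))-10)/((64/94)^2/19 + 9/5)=-2728115/765718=-3.56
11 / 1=11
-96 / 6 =-16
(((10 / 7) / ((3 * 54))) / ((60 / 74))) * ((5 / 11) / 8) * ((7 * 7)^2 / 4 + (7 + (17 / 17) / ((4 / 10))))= 50135 / 133056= 0.38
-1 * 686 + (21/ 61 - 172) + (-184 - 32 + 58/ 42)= -1373584/ 1281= -1072.27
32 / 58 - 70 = -2014 / 29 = -69.45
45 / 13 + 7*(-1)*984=-89499 / 13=-6884.54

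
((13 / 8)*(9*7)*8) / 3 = 273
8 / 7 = 1.14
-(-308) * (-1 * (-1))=308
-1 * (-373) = 373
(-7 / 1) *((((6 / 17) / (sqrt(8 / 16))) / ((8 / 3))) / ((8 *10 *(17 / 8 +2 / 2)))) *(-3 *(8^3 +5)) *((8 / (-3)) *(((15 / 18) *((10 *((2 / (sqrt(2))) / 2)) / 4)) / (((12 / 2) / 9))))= -32571 / 680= -47.90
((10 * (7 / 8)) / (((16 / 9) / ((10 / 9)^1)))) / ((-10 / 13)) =-7.11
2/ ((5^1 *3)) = 2/ 15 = 0.13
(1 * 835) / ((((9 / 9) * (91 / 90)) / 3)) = 225450 / 91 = 2477.47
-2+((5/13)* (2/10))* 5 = -21/13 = -1.62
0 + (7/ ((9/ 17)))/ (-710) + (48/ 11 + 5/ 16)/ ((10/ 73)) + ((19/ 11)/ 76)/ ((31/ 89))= 1191730487/ 34863840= 34.18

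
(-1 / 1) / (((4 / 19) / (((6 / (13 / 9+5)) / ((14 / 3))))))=-1539 / 1624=-0.95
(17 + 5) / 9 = 22 / 9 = 2.44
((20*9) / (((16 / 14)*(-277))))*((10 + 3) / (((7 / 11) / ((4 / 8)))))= -6435 / 1108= -5.81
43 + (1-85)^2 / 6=1219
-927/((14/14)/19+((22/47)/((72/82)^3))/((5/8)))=-12069484380/15089749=-799.85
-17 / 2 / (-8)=1.06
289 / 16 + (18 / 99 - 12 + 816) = 144715 / 176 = 822.24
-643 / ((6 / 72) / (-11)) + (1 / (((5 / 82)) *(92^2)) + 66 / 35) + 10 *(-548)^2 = 457382397519 / 148120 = 3087917.89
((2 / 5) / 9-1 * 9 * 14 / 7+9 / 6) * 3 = -1481 / 30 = -49.37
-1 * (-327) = 327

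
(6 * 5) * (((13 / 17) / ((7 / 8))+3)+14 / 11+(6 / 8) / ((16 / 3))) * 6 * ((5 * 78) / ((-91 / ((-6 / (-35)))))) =-699.22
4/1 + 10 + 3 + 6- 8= 15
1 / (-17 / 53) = -53 / 17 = -3.12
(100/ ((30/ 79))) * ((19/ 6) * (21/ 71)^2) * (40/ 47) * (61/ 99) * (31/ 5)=5563246360/ 23455773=237.18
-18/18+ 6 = 5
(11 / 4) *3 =33 / 4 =8.25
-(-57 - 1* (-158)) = -101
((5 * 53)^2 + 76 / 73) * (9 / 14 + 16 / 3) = 1286751751 / 3066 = 419684.20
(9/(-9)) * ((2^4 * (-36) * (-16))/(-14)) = 4608/7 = 658.29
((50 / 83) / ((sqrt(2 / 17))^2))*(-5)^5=-16001.51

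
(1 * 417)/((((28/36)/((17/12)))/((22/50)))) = 233937/700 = 334.20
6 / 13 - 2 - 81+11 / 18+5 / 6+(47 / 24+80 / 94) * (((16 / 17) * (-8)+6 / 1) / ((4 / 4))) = -31930331 / 373932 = -85.39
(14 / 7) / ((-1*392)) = -0.01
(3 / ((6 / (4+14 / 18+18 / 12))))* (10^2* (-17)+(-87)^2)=663197 / 36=18422.14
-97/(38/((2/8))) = -97/152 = -0.64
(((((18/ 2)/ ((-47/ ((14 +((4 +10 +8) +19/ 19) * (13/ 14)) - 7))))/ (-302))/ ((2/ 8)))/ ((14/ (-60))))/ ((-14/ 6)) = 321570/ 2434271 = 0.13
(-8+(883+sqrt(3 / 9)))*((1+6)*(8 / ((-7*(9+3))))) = -583.72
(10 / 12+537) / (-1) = -3227 / 6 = -537.83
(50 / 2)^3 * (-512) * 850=-6800000000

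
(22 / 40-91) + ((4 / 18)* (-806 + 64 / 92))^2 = 337872159 / 10580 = 31934.99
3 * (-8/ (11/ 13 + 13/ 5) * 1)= -195/ 28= -6.96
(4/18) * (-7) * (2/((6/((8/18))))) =-56/243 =-0.23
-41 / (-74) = 41 / 74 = 0.55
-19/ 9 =-2.11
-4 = -4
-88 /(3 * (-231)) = 0.13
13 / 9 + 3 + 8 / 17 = 752 / 153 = 4.92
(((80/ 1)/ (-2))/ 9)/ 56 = -0.08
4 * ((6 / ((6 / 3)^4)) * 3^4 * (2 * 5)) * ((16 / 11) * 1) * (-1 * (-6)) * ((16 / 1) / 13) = 1866240 / 143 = 13050.63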